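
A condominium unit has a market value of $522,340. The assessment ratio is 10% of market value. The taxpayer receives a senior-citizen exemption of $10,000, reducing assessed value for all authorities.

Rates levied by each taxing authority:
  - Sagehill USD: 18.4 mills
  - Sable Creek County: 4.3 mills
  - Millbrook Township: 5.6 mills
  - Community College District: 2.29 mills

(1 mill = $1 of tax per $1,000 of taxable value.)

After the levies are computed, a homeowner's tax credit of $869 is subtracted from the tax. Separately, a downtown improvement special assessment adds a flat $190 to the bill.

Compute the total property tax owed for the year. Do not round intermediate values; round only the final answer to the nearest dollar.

$613

Assessed value = $522,340 × 0.1 = $52,234
Taxable value = $52,234 − $10,000 = $42,234
Sagehill USD: $42,234 × 0.0184 = $777.1056
Sable Creek County: $42,234 × 0.0043 = $181.6062
Millbrook Township: $42,234 × 0.0056 = $236.5104
Community College District: $42,234 × 0.00229 = $96.71586
Levies subtotal = $1,291.93806
After credit = $1,291.93806 − $869 = $422.93806
Total = $422.93806 + $190 = $612.93806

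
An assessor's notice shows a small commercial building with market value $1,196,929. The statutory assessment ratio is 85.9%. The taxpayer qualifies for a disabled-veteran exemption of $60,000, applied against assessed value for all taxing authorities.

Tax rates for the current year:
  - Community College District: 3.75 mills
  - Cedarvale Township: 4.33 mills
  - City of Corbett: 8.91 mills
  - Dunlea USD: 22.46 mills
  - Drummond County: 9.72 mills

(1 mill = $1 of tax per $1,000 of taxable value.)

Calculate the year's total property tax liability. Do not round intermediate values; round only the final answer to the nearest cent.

$47,604.53

Assessed value = $1,196,929 × 0.859 = $1,028,162.011
Taxable value = $1,028,162.011 − $60,000 = $968,162.011
Community College District: $968,162.011 × 0.00375 = $3,630.60754125
Cedarvale Township: $968,162.011 × 0.00433 = $4,192.14150763
City of Corbett: $968,162.011 × 0.00891 = $8,626.32351801
Dunlea USD: $968,162.011 × 0.02246 = $21,744.91876706
Drummond County: $968,162.011 × 0.00972 = $9,410.53474692
Total = $3,630.60754125 + $4,192.14150763 + $8,626.32351801 + $21,744.91876706 + $9,410.53474692 = $47,604.52608087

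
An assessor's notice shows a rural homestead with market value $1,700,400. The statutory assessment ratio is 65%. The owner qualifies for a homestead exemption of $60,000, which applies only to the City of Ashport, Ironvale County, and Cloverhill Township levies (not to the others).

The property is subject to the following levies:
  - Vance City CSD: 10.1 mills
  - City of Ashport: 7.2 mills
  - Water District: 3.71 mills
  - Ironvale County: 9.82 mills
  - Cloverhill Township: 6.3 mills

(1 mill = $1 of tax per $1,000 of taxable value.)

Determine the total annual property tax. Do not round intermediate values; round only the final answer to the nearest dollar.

$39,639

Assessed value = $1,700,400 × 0.65 = $1,105,260
Vance City CSD: $1,105,260 × 0.0101 = $11,163.126
City of Ashport: ($1,105,260 − $60,000) × 0.0072 = $1,045,260 × 0.0072 = $7,525.872
Water District: $1,105,260 × 0.00371 = $4,100.5146
Ironvale County: ($1,105,260 − $60,000) × 0.00982 = $1,045,260 × 0.00982 = $10,264.4532
Cloverhill Township: ($1,105,260 − $60,000) × 0.0063 = $1,045,260 × 0.0063 = $6,585.138
Total = $39,639.1038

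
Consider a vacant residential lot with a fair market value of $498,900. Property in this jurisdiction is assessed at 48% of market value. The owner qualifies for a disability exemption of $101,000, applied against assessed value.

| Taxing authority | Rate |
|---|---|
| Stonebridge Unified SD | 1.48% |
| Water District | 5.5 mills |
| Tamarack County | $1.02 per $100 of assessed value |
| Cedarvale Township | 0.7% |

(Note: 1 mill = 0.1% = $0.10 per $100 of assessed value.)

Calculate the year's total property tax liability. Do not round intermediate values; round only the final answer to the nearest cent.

Assessed value = $498,900 × 0.48 = $239,472
Taxable value = $239,472 − $101,000 = $138,472
Stonebridge Unified SD: $138,472 × 0.0148 = $2,049.3856
Water District: $138,472 × 0.0055 = $761.596
Tamarack County: $138,472 × 0.0102 = $1,412.4144
Cedarvale Township: $138,472 × 0.007 = $969.304
Total = $5,192.7

$5,192.70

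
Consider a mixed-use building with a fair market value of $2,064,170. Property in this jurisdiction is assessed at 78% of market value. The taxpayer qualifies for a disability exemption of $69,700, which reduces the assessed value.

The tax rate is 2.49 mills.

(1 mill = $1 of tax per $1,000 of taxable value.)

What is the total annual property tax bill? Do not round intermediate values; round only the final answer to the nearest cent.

Assessed value = $2,064,170 × 0.78 = $1,610,052.6
Taxable value = $1,610,052.6 − $69,700 = $1,540,352.6
Tax = $1,540,352.6 × 0.00249 = $3,835.477974

$3,835.48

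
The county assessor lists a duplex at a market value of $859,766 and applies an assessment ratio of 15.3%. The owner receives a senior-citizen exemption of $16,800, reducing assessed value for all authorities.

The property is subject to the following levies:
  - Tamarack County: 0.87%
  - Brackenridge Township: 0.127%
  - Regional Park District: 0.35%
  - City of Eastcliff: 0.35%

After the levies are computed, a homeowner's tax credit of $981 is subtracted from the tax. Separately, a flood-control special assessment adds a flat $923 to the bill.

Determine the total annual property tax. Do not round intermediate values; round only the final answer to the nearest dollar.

$1,889

Assessed value = $859,766 × 0.153 = $131,544.198
Taxable value = $131,544.198 − $16,800 = $114,744.198
Tamarack County: $114,744.198 × 0.0087 = $998.2745226
Brackenridge Township: $114,744.198 × 0.00127 = $145.72513146
Regional Park District: $114,744.198 × 0.0035 = $401.604693
City of Eastcliff: $114,744.198 × 0.0035 = $401.604693
Levies subtotal = $1,947.20904006
After credit = $1,947.20904006 − $981 = $966.20904006
Total = $966.20904006 + $923 = $1,889.20904006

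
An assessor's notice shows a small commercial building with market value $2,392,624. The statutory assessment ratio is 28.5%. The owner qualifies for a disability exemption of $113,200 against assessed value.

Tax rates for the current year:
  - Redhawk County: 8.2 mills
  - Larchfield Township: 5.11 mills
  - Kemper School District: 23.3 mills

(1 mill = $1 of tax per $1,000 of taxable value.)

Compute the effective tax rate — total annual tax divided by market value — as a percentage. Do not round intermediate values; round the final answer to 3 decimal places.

0.870%

Assessed value = $2,392,624 × 0.285 = $681,897.84
Taxable value = $681,897.84 − $113,200 = $568,697.84
Redhawk County: $568,697.84 × 0.0082 = $4,663.322288
Larchfield Township: $568,697.84 × 0.00511 = $2,906.0459624
Kemper School District: $568,697.84 × 0.0233 = $13,250.659672
Total tax = $20,820.0279224
Effective rate = $20,820.0279224 ÷ $2,392,624 = 0.870% of market value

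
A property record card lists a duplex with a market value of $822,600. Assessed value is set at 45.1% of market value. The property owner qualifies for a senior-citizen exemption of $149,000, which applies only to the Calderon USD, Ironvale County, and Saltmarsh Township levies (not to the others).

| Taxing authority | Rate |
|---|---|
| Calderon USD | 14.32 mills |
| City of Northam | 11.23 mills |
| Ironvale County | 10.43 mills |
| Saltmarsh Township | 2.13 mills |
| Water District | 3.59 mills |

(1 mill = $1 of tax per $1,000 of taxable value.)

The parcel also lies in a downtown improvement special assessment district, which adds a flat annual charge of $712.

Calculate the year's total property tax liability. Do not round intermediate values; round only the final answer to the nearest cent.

Assessed value = $822,600 × 0.451 = $370,992.6
Calderon USD: ($370,992.6 − $149,000) × 0.01432 = $221,992.6 × 0.01432 = $3,178.934032
City of Northam: $370,992.6 × 0.01123 = $4,166.246898
Ironvale County: ($370,992.6 − $149,000) × 0.01043 = $221,992.6 × 0.01043 = $2,315.382818
Saltmarsh Township: ($370,992.6 − $149,000) × 0.00213 = $221,992.6 × 0.00213 = $472.844238
Water District: $370,992.6 × 0.00359 = $1,331.863434
Levies subtotal = $11,465.27142
Total = $11,465.27142 + $712 = $12,177.27142

$12,177.27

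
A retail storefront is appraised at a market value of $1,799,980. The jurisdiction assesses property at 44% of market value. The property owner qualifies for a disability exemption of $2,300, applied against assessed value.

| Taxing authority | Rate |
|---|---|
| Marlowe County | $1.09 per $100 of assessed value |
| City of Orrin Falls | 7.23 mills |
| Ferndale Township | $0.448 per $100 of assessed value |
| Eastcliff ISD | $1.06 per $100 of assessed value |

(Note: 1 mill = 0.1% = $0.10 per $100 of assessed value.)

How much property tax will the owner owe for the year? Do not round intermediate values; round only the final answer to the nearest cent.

$26,225.64

Assessed value = $1,799,980 × 0.44 = $791,991.2
Taxable value = $791,991.2 − $2,300 = $789,691.2
Marlowe County: $789,691.2 × 0.0109 = $8,607.63408
City of Orrin Falls: $789,691.2 × 0.00723 = $5,709.467376
Ferndale Township: $789,691.2 × 0.00448 = $3,537.816576
Eastcliff ISD: $789,691.2 × 0.0106 = $8,370.72672
Total = $26,225.644752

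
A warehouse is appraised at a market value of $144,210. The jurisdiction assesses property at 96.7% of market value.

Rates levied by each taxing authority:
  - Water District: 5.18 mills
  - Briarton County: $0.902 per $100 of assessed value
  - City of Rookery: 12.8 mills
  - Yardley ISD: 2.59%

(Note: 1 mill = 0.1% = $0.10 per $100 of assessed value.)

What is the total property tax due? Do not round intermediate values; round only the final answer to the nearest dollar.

Assessed value = $144,210 × 0.967 = $139,451.07
Water District: $139,451.07 × 0.00518 = $722.3565426
Briarton County: $139,451.07 × 0.00902 = $1,257.8486514
City of Rookery: $139,451.07 × 0.0128 = $1,784.973696
Yardley ISD: $139,451.07 × 0.0259 = $3,611.782713
Total = $7,376.961603

$7,377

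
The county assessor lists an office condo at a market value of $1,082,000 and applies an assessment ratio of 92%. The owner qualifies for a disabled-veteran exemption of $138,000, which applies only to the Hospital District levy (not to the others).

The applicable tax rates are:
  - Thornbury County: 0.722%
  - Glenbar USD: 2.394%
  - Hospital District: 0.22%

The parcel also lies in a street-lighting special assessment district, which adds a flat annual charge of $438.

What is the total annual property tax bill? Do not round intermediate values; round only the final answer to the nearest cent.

Assessed value = $1,082,000 × 0.92 = $995,440
Thornbury County: $995,440 × 0.00722 = $7,187.0768
Glenbar USD: $995,440 × 0.02394 = $23,830.8336
Hospital District: ($995,440 − $138,000) × 0.0022 = $857,440 × 0.0022 = $1,886.368
Levies subtotal = $32,904.2784
Total = $32,904.2784 + $438 = $33,342.2784

$33,342.28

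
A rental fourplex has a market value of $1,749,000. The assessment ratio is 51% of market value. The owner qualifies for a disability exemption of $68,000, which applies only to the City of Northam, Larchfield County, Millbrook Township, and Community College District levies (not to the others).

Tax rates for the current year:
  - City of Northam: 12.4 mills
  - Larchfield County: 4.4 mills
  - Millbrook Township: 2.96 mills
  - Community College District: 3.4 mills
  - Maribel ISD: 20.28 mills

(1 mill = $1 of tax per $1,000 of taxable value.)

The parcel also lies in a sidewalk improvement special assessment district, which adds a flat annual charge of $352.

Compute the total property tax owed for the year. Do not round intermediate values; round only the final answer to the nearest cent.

Assessed value = $1,749,000 × 0.51 = $891,990
City of Northam: ($891,990 − $68,000) × 0.0124 = $823,990 × 0.0124 = $10,217.476
Larchfield County: ($891,990 − $68,000) × 0.0044 = $823,990 × 0.0044 = $3,625.556
Millbrook Township: ($891,990 − $68,000) × 0.00296 = $823,990 × 0.00296 = $2,439.0104
Community College District: ($891,990 − $68,000) × 0.0034 = $823,990 × 0.0034 = $2,801.566
Maribel ISD: $891,990 × 0.02028 = $18,089.5572
Levies subtotal = $37,173.1656
Total = $37,173.1656 + $352 = $37,525.1656

$37,525.17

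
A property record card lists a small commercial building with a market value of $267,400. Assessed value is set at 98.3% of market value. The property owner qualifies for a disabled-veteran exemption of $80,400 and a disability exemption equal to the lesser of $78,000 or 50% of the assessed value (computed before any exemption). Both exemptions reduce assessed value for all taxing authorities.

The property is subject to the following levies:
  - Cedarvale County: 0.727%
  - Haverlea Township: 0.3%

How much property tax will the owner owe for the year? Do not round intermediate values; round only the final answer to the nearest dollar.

$1,073

Assessed value = $267,400 × 0.983 = $262,854.2
Disability exemption = min($78,000, 50% × $262,854.2) = min($78,000, $131,427.1) = $78,000 (dollar cap binds)
Taxable value = $262,854.2 − $80,400 − $78,000 = $104,454.2
Cedarvale County: $104,454.2 × 0.00727 = $759.382034
Haverlea Township: $104,454.2 × 0.003 = $313.3626
Total = $1,072.744634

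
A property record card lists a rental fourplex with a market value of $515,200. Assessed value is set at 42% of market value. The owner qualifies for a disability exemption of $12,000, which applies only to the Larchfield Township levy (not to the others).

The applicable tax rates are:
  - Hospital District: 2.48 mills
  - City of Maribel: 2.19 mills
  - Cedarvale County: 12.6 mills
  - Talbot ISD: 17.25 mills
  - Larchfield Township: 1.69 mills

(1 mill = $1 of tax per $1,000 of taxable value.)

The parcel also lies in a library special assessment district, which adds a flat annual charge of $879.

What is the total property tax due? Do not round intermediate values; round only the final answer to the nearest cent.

Assessed value = $515,200 × 0.42 = $216,384
Hospital District: $216,384 × 0.00248 = $536.63232
City of Maribel: $216,384 × 0.00219 = $473.88096
Cedarvale County: $216,384 × 0.0126 = $2,726.4384
Talbot ISD: $216,384 × 0.01725 = $3,732.624
Larchfield Township: ($216,384 − $12,000) × 0.00169 = $204,384 × 0.00169 = $345.40896
Levies subtotal = $7,814.98464
Total = $7,814.98464 + $879 = $8,693.98464

$8,693.98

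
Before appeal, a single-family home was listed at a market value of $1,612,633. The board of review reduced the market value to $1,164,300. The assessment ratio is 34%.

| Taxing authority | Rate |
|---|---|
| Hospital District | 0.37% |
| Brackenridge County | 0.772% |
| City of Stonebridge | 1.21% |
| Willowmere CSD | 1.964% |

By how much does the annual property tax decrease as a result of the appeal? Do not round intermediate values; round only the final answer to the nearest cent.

$6,579.02

Old assessed value = $1,612,633 × 0.34 = $548,295.22
New assessed value = $1,164,300 × 0.34 = $395,862
Combined rate = 0.0037 + 0.00772 + 0.0121 + 0.01964 = 0.04316
Old tax = $548,295.22 × 0.04316 = $23,664.4216952
New tax = $395,862 × 0.04316 = $17,085.40392
Reduction = $23,664.4216952 − $17,085.40392 = $6,579.0177752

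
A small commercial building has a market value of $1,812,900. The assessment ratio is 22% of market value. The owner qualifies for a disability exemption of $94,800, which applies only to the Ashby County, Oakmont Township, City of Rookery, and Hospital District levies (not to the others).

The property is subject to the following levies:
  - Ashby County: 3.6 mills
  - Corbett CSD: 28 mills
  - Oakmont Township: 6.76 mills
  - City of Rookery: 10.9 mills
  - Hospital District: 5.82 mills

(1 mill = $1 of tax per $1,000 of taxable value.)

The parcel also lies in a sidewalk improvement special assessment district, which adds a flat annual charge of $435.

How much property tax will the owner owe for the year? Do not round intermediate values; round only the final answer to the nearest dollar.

$19,836

Assessed value = $1,812,900 × 0.22 = $398,838
Ashby County: ($398,838 − $94,800) × 0.0036 = $304,038 × 0.0036 = $1,094.5368
Corbett CSD: $398,838 × 0.028 = $11,167.464
Oakmont Township: ($398,838 − $94,800) × 0.00676 = $304,038 × 0.00676 = $2,055.29688
City of Rookery: ($398,838 − $94,800) × 0.0109 = $304,038 × 0.0109 = $3,314.0142
Hospital District: ($398,838 − $94,800) × 0.00582 = $304,038 × 0.00582 = $1,769.50116
Levies subtotal = $19,400.81304
Total = $19,400.81304 + $435 = $19,835.81304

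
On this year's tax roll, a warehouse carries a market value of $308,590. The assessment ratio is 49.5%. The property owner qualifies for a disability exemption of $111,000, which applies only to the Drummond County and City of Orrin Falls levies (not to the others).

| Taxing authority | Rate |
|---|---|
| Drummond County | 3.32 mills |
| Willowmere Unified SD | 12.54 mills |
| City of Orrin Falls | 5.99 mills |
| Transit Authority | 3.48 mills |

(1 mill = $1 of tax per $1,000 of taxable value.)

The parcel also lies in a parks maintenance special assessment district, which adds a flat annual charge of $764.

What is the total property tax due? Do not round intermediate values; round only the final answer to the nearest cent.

Assessed value = $308,590 × 0.495 = $152,752.05
Drummond County: ($152,752.05 − $111,000) × 0.00332 = $41,752.05 × 0.00332 = $138.616806
Willowmere Unified SD: $152,752.05 × 0.01254 = $1,915.510707
City of Orrin Falls: ($152,752.05 − $111,000) × 0.00599 = $41,752.05 × 0.00599 = $250.0947795
Transit Authority: $152,752.05 × 0.00348 = $531.577134
Levies subtotal = $2,835.7994265
Total = $2,835.7994265 + $764 = $3,599.7994265

$3,599.80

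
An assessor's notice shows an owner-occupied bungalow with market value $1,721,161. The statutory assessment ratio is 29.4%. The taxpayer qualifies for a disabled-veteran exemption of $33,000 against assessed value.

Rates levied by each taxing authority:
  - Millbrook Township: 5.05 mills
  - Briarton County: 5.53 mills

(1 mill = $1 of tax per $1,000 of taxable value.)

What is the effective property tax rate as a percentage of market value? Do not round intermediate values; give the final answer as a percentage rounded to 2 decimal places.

Assessed value = $1,721,161 × 0.294 = $506,021.334
Taxable value = $506,021.334 − $33,000 = $473,021.334
Millbrook Township: $473,021.334 × 0.00505 = $2,388.7577367
Briarton County: $473,021.334 × 0.00553 = $2,615.80797702
Total tax = $5,004.56571372
Effective rate = $5,004.56571372 ÷ $1,721,161 = 0.29% of market value

0.29%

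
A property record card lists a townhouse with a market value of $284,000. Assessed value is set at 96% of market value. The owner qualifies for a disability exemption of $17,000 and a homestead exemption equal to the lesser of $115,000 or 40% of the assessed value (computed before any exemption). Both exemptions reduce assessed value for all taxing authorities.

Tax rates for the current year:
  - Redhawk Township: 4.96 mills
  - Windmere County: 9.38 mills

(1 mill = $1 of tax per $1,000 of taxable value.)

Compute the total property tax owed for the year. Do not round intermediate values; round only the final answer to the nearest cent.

Assessed value = $284,000 × 0.96 = $272,640
Homestead exemption = min($115,000, 40% × $272,640) = min($115,000, $109,056) = $109,056 (percentage binds)
Taxable value = $272,640 − $17,000 − $109,056 = $146,584
Redhawk Township: $146,584 × 0.00496 = $727.05664
Windmere County: $146,584 × 0.00938 = $1,374.95792
Total = $2,102.01456

$2,102.01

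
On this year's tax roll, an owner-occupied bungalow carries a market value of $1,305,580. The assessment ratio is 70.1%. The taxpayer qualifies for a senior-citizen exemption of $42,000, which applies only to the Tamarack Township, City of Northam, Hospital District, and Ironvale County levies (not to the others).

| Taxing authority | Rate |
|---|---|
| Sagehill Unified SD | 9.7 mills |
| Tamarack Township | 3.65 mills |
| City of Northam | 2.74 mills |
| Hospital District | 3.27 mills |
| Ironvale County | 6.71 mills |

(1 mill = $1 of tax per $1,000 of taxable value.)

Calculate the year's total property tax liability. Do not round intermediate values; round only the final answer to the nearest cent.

$23,172.03

Assessed value = $1,305,580 × 0.701 = $915,211.58
Sagehill Unified SD: $915,211.58 × 0.0097 = $8,877.552326
Tamarack Township: ($915,211.58 − $42,000) × 0.00365 = $873,211.58 × 0.00365 = $3,187.222267
City of Northam: ($915,211.58 − $42,000) × 0.00274 = $873,211.58 × 0.00274 = $2,392.5997292
Hospital District: ($915,211.58 − $42,000) × 0.00327 = $873,211.58 × 0.00327 = $2,855.4018666
Ironvale County: ($915,211.58 − $42,000) × 0.00671 = $873,211.58 × 0.00671 = $5,859.2497018
Total = $23,172.0258906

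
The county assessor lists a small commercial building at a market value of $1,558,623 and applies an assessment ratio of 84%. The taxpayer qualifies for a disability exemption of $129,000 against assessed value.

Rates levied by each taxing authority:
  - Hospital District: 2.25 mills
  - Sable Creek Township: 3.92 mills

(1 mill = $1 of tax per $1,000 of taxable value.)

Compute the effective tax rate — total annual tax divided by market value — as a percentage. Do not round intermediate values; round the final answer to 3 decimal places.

0.467%

Assessed value = $1,558,623 × 0.84 = $1,309,243.32
Taxable value = $1,309,243.32 − $129,000 = $1,180,243.32
Hospital District: $1,180,243.32 × 0.00225 = $2,655.54747
Sable Creek Township: $1,180,243.32 × 0.00392 = $4,626.5538144
Total tax = $7,282.1012844
Effective rate = $7,282.1012844 ÷ $1,558,623 = 0.467% of market value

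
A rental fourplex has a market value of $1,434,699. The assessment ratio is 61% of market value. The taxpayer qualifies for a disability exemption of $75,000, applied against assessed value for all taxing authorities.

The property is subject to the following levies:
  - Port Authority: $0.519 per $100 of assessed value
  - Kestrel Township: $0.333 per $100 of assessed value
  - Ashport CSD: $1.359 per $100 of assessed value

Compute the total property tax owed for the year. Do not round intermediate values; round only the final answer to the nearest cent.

Assessed value = $1,434,699 × 0.61 = $875,166.39
Taxable value = $875,166.39 − $75,000 = $800,166.39
Port Authority: $800,166.39 × 0.00519 = $4,152.8635641
Kestrel Township: $800,166.39 × 0.00333 = $2,664.5540787
Ashport CSD: $800,166.39 × 0.01359 = $10,874.2612401
Total = $4,152.8635641 + $2,664.5540787 + $10,874.2612401 = $17,691.6788829

$17,691.68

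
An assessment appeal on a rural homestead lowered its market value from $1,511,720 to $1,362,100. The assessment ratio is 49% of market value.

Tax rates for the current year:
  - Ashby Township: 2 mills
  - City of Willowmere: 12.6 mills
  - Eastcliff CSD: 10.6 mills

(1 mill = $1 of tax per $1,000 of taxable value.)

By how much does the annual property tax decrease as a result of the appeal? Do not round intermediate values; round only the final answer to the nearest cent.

$1,847.51

Old assessed value = $1,511,720 × 0.49 = $740,742.8
New assessed value = $1,362,100 × 0.49 = $667,429
Combined rate = 0.002 + 0.0126 + 0.0106 = 0.0252
Old tax = $740,742.8 × 0.0252 = $18,666.71856
New tax = $667,429 × 0.0252 = $16,819.2108
Reduction = $18,666.71856 − $16,819.2108 = $1,847.50776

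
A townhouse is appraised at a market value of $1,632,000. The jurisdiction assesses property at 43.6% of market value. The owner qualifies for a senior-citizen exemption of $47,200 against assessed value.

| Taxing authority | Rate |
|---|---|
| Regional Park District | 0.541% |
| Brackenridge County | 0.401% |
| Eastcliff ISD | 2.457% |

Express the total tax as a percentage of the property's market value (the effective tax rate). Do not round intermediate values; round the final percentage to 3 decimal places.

1.384%

Assessed value = $1,632,000 × 0.436 = $711,552
Taxable value = $711,552 − $47,200 = $664,352
Regional Park District: $664,352 × 0.00541 = $3,594.14432
Brackenridge County: $664,352 × 0.00401 = $2,664.05152
Eastcliff ISD: $664,352 × 0.02457 = $16,323.12864
Total tax = $22,581.32448
Effective rate = $22,581.32448 ÷ $1,632,000 = 1.384% of market value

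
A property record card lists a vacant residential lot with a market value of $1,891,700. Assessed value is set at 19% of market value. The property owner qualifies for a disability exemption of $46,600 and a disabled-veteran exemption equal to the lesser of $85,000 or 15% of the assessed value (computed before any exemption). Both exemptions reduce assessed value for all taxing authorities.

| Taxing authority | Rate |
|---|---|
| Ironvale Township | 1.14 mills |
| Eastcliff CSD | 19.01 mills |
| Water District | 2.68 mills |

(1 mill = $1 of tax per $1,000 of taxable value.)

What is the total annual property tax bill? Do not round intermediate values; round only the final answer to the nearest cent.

Assessed value = $1,891,700 × 0.19 = $359,423
Disabled-veteran exemption = min($85,000, 15% × $359,423) = min($85,000, $53,913.45) = $53,913.45 (percentage binds)
Taxable value = $359,423 − $46,600 − $53,913.45 = $258,909.55
Ironvale Township: $258,909.55 × 0.00114 = $295.156887
Eastcliff CSD: $258,909.55 × 0.01901 = $4,921.8705455
Water District: $258,909.55 × 0.00268 = $693.877594
Total = $5,910.9050265

$5,910.91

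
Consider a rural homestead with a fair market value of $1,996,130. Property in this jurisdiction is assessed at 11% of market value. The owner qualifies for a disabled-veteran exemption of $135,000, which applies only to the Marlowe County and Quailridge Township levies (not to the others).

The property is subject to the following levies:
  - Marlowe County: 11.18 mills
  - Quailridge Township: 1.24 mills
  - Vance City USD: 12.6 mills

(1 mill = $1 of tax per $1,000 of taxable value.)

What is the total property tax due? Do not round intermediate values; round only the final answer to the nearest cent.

$3,817.05

Assessed value = $1,996,130 × 0.11 = $219,574.3
Marlowe County: ($219,574.3 − $135,000) × 0.01118 = $84,574.3 × 0.01118 = $945.540674
Quailridge Township: ($219,574.3 − $135,000) × 0.00124 = $84,574.3 × 0.00124 = $104.872132
Vance City USD: $219,574.3 × 0.0126 = $2,766.63618
Total = $3,817.048986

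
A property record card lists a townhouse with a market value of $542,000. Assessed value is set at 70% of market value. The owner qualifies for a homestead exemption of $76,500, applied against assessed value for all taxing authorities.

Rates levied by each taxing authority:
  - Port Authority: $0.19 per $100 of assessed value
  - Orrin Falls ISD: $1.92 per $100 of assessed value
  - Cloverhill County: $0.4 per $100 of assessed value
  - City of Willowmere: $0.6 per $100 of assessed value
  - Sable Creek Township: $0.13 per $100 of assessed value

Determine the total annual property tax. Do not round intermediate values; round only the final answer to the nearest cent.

$9,813.96

Assessed value = $542,000 × 0.7 = $379,400
Taxable value = $379,400 − $76,500 = $302,900
Port Authority: $302,900 × 0.0019 = $575.51
Orrin Falls ISD: $302,900 × 0.0192 = $5,815.68
Cloverhill County: $302,900 × 0.004 = $1,211.6
City of Willowmere: $302,900 × 0.006 = $1,817.4
Sable Creek Township: $302,900 × 0.0013 = $393.77
Total = $575.51 + $5,815.68 + $1,211.6 + $1,817.4 + $393.77 = $9,813.96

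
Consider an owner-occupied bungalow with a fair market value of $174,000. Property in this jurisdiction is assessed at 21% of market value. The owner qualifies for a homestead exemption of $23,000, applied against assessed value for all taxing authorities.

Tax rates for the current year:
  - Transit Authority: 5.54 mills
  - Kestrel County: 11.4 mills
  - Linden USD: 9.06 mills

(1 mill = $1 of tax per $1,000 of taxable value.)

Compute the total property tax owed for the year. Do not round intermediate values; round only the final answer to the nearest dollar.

$352

Assessed value = $174,000 × 0.21 = $36,540
Taxable value = $36,540 − $23,000 = $13,540
Transit Authority: $13,540 × 0.00554 = $75.0116
Kestrel County: $13,540 × 0.0114 = $154.356
Linden USD: $13,540 × 0.00906 = $122.6724
Total = $75.0116 + $154.356 + $122.6724 = $352.04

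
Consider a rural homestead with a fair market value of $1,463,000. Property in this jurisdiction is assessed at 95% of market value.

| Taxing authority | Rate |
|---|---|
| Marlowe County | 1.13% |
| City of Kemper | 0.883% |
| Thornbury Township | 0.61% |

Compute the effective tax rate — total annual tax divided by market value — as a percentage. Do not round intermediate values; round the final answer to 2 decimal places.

2.49%

Assessed value = $1,463,000 × 0.95 = $1,389,850
Marlowe County: $1,389,850 × 0.0113 = $15,705.305
City of Kemper: $1,389,850 × 0.00883 = $12,272.3755
Thornbury Township: $1,389,850 × 0.0061 = $8,478.085
Total tax = $36,455.7655
Effective rate = $36,455.7655 ÷ $1,463,000 = 2.49% of market value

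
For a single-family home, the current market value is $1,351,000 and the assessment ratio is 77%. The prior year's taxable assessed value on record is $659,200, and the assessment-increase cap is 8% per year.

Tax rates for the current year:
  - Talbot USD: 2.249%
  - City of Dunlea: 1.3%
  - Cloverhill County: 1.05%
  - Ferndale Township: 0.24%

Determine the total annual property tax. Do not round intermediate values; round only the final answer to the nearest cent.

Uncapped assessed value = $1,351,000 × 0.77 = $1,040,270
Cap limit = $659,200 × 1.08 = $711,936
Taxable assessed value = min($1,040,270, $711,936) = $711,936 (cap binds)
Talbot USD: $711,936 × 0.02249 = $16,011.44064
City of Dunlea: $711,936 × 0.013 = $9,255.168
Cloverhill County: $711,936 × 0.0105 = $7,475.328
Ferndale Township: $711,936 × 0.0024 = $1,708.6464
Total = $34,450.58304

$34,450.58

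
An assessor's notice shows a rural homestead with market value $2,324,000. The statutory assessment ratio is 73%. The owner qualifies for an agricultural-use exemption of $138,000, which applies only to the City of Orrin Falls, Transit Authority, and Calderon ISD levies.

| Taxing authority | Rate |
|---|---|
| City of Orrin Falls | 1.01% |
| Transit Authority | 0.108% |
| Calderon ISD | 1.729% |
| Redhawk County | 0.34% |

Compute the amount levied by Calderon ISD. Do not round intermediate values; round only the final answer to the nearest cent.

Assessed value = $2,324,000 × 0.73 = $1,696,520
Calderon ISD taxable value = $1,696,520 − $138,000 = $1,558,520
Calderon ISD levy = $1,558,520 × 0.01729 = $26,946.8108

$26,946.81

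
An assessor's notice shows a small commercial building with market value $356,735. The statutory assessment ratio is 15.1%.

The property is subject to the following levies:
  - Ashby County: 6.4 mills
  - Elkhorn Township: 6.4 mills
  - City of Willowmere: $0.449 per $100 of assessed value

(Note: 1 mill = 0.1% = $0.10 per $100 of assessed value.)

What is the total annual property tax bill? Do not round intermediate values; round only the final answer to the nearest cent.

$931.36

Assessed value = $356,735 × 0.151 = $53,866.985
Ashby County: $53,866.985 × 0.0064 = $344.748704
Elkhorn Township: $53,866.985 × 0.0064 = $344.748704
City of Willowmere: $53,866.985 × 0.00449 = $241.86276265
Total = $931.36017065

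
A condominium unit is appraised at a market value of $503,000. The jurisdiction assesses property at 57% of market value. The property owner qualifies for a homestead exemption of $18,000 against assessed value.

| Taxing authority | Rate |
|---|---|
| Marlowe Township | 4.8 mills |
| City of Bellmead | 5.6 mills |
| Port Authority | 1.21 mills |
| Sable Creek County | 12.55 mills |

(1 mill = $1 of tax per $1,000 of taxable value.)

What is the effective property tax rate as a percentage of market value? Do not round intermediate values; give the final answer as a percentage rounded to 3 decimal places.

Assessed value = $503,000 × 0.57 = $286,710
Taxable value = $286,710 − $18,000 = $268,710
Marlowe Township: $268,710 × 0.0048 = $1,289.808
City of Bellmead: $268,710 × 0.0056 = $1,504.776
Port Authority: $268,710 × 0.00121 = $325.1391
Sable Creek County: $268,710 × 0.01255 = $3,372.3105
Total tax = $6,492.0336
Effective rate = $6,492.0336 ÷ $503,000 = 1.291% of market value

1.291%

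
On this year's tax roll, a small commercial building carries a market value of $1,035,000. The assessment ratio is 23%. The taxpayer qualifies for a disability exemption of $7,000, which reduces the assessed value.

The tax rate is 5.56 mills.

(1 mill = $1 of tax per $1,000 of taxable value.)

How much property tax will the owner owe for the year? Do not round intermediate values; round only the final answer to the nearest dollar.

$1,285

Assessed value = $1,035,000 × 0.23 = $238,050
Taxable value = $238,050 − $7,000 = $231,050
Tax = $231,050 × 0.00556 = $1,284.638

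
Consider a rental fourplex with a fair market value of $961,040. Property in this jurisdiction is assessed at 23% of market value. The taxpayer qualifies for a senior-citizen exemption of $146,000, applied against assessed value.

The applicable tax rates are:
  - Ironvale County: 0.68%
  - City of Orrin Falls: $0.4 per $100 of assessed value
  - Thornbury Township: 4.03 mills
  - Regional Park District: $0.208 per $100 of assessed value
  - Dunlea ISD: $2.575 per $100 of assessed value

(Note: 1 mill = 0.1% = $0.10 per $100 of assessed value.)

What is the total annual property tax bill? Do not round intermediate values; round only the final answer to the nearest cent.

$3,201.17

Assessed value = $961,040 × 0.23 = $221,039.2
Taxable value = $221,039.2 − $146,000 = $75,039.2
Ironvale County: $75,039.2 × 0.0068 = $510.26656
City of Orrin Falls: $75,039.2 × 0.004 = $300.1568
Thornbury Township: $75,039.2 × 0.00403 = $302.407976
Regional Park District: $75,039.2 × 0.00208 = $156.081536
Dunlea ISD: $75,039.2 × 0.02575 = $1,932.2594
Total = $3,201.172272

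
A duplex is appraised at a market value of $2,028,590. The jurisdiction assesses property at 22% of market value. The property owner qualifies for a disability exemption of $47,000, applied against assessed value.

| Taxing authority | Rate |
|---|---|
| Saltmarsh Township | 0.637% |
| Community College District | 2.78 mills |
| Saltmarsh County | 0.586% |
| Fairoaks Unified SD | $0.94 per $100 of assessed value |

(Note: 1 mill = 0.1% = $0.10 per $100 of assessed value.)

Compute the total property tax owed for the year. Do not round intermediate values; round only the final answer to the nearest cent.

$9,746.66

Assessed value = $2,028,590 × 0.22 = $446,289.8
Taxable value = $446,289.8 − $47,000 = $399,289.8
Saltmarsh Township: $399,289.8 × 0.00637 = $2,543.476026
Community College District: $399,289.8 × 0.00278 = $1,110.025644
Saltmarsh County: $399,289.8 × 0.00586 = $2,339.838228
Fairoaks Unified SD: $399,289.8 × 0.0094 = $3,753.32412
Total = $9,746.664018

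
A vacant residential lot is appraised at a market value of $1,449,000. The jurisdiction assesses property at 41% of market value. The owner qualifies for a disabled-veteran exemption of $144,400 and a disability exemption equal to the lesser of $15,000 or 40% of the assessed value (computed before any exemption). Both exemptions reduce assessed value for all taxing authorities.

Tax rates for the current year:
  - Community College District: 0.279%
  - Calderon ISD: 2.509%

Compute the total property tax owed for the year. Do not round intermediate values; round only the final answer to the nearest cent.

Assessed value = $1,449,000 × 0.41 = $594,090
Disability exemption = min($15,000, 40% × $594,090) = min($15,000, $237,636) = $15,000 (dollar cap binds)
Taxable value = $594,090 − $144,400 − $15,000 = $434,690
Community College District: $434,690 × 0.00279 = $1,212.7851
Calderon ISD: $434,690 × 0.02509 = $10,906.3721
Total = $12,119.1572

$12,119.16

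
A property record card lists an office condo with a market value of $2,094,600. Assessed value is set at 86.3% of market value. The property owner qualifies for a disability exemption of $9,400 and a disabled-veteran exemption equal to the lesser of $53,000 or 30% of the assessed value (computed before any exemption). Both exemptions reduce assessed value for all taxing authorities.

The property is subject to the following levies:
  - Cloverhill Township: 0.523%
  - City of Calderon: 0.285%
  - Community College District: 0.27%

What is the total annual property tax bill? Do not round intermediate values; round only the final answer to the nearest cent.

$18,813.69

Assessed value = $2,094,600 × 0.863 = $1,807,639.8
Disabled-veteran exemption = min($53,000, 30% × $1,807,639.8) = min($53,000, $542,291.94) = $53,000 (dollar cap binds)
Taxable value = $1,807,639.8 − $9,400 − $53,000 = $1,745,239.8
Cloverhill Township: $1,745,239.8 × 0.00523 = $9,127.604154
City of Calderon: $1,745,239.8 × 0.00285 = $4,973.93343
Community College District: $1,745,239.8 × 0.0027 = $4,712.14746
Total = $18,813.685044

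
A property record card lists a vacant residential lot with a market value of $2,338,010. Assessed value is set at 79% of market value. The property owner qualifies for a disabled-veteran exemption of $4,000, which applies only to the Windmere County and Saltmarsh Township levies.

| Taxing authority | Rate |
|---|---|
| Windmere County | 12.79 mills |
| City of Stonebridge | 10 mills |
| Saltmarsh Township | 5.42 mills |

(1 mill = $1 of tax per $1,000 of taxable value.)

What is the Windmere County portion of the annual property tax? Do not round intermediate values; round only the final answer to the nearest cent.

Assessed value = $2,338,010 × 0.79 = $1,847,027.9
Windmere County taxable value = $1,847,027.9 − $4,000 = $1,843,027.9
Windmere County levy = $1,843,027.9 × 0.01279 = $23,572.326841

$23,572.33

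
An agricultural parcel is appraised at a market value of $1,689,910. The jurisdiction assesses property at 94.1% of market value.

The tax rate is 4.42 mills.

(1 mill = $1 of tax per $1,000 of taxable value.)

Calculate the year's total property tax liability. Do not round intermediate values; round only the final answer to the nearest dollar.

Assessed value = $1,689,910 × 0.941 = $1,590,205.31
Tax = $1,590,205.31 × 0.00442 = $7,028.7074702

$7,029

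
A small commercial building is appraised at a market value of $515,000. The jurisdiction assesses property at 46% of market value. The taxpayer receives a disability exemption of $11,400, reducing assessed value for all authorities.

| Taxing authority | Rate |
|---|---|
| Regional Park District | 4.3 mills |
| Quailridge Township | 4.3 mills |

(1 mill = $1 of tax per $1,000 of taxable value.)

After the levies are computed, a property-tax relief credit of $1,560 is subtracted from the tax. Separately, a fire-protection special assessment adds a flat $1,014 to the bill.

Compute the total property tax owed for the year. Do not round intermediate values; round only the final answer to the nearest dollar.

Assessed value = $515,000 × 0.46 = $236,900
Taxable value = $236,900 − $11,400 = $225,500
Regional Park District: $225,500 × 0.0043 = $969.65
Quailridge Township: $225,500 × 0.0043 = $969.65
Levies subtotal = $1,939.3
After credit = $1,939.3 − $1,560 = $379.3
Total = $379.3 + $1,014 = $1,393.3

$1,393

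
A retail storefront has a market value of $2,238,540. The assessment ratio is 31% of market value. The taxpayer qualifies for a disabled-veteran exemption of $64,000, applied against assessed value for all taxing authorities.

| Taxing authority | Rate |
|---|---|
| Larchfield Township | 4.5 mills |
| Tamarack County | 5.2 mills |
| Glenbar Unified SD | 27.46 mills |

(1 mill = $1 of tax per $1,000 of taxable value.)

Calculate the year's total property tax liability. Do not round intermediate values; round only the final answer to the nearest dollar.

Assessed value = $2,238,540 × 0.31 = $693,947.4
Taxable value = $693,947.4 − $64,000 = $629,947.4
Larchfield Township: $629,947.4 × 0.0045 = $2,834.7633
Tamarack County: $629,947.4 × 0.0052 = $3,275.72648
Glenbar Unified SD: $629,947.4 × 0.02746 = $17,298.355604
Total = $2,834.7633 + $3,275.72648 + $17,298.355604 = $23,408.845384

$23,409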